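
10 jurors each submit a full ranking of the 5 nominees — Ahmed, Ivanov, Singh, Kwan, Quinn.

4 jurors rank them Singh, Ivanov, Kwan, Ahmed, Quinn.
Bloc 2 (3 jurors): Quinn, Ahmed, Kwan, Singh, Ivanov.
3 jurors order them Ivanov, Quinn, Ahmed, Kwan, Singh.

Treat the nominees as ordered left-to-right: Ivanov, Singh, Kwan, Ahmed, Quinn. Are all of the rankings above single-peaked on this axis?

Axis positions: Ivanov=1, Singh=2, Kwan=3, Ahmed=4, Quinn=5.
Bloc 1 (peak Singh at position 2): ranking walks positions 2-1-3-4-5, expanding outward from the peak — single-peaked.
Bloc 2 (peak Quinn at position 5): ranking walks positions 5-4-3-2-1, expanding outward from the peak — single-peaked.
Bloc 3: ranking walks positions 1-5-4-3-2; Quinn is ranked above Singh even though Singh lies between Quinn and the peak Ivanov on the axis — preferences dip and rise again. Not single-peaked.
Bloc 3 violates single-peakedness, so the profile is not single-peaked on this axis.

no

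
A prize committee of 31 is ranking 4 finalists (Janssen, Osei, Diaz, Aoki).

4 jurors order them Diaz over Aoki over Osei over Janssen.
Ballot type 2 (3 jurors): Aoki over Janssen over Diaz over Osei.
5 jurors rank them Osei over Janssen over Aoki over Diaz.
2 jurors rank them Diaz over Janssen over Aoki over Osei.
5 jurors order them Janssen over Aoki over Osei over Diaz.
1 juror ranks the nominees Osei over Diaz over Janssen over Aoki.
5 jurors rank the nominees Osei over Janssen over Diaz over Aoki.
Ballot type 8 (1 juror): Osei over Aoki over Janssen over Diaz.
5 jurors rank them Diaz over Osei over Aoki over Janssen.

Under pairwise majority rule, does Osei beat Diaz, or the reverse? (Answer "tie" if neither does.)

Ballots ranking Osei above Diaz: 5 + 5 + 1 + 5 + 1 = 17.
Ballots ranking Diaz above Osei: 31 − 17 = 14.
Osei wins the head-to-head 17–14.

Osei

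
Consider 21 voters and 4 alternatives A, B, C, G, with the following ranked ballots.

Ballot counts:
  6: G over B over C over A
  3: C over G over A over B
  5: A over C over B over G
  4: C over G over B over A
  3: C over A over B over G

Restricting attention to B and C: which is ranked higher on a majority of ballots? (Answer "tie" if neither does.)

C

Ballots ranking B above C: 6.
Ballots ranking C above B: 21 − 6 = 15.
C wins the head-to-head 15–6.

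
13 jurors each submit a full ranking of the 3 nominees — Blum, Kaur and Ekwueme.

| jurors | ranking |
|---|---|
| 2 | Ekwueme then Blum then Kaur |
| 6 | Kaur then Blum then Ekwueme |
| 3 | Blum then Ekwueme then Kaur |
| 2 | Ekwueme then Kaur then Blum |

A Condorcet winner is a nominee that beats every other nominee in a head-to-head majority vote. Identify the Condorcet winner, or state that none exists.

none

Check each pair by majority over 13 ballots:
Blum vs Kaur: Blum preferred on 2+3 = 5 ballots; Kaur wins 8–5.
Blum–Ekwueme: Blum 9–4.
Kaur vs Ekwueme: Kaur preferred on 6 ballots; Ekwueme wins 7–6.
No nominee is unbeaten: Blum loses to Kaur; Kaur loses to Ekwueme; Ekwueme loses to Blum. In particular Blum → Ekwueme → Kaur → Blum is a majority cycle — no Condorcet winner exists.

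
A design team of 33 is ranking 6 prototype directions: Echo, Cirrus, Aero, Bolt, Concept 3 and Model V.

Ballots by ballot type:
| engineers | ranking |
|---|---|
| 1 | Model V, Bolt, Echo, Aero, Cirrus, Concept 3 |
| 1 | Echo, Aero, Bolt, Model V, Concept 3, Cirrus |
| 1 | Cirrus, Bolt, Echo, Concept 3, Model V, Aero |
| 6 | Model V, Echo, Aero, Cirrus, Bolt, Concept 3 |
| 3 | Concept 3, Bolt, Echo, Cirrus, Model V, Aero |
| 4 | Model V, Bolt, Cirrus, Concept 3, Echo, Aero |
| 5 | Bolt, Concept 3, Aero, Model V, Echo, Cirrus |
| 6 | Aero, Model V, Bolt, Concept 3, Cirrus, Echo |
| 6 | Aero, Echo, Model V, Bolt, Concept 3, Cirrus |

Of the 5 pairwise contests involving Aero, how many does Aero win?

5

Aero against each rival (33 engineers):
Aero–Echo: Aero 17–16.
Aero vs Cirrus: Aero, 25–8.
Aero vs Bolt: Aero wins 19–14.
Aero vs Concept 3: Aero wins 20–13.
Aero–Model V: Aero 18–15.
Aero beats Echo, Cirrus, Bolt, Concept 3, Model V — 5 pairwise wins.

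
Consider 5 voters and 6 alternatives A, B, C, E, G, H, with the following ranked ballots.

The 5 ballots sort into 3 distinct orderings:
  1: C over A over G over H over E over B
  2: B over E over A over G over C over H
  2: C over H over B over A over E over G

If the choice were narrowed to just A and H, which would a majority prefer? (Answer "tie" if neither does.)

A

Ballots ranking A above H: 1 + 2 = 3.
Ballots ranking H above A: 5 − 3 = 2.
A wins the head-to-head 3–2.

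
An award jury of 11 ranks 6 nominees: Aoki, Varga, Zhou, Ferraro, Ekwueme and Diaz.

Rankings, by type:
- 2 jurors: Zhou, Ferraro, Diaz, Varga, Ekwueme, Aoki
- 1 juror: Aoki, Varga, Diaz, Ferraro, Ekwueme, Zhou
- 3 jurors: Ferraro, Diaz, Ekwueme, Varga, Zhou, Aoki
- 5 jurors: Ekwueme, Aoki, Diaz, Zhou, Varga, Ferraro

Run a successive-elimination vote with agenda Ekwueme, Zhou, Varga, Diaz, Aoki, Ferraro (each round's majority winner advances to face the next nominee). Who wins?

Aoki

Round 1: Ekwueme vs Zhou — 9–2, Ekwueme advances.
Round 2: Ekwueme vs Varga — 8–3, Ekwueme advances.
Round 3: Ekwueme vs Diaz — 5–6, Diaz advances.
Round 4: Diaz vs Aoki — 5–6, Aoki advances.
Round 5: Aoki vs Ferraro — 6–5, Aoki advances.
The agenda winner is Aoki.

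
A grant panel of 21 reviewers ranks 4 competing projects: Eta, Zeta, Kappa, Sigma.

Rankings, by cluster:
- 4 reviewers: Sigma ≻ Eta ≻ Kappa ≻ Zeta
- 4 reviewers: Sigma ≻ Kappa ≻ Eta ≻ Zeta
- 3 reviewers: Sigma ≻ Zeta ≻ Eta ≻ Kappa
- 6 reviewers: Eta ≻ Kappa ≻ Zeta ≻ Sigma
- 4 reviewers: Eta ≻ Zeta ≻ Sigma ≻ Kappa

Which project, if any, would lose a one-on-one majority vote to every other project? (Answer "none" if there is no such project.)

Head-to-head results (21 reviewers):
Eta vs Zeta: Eta is ranked higher on 4+4+6+4 = 18 ballots, Zeta on 3. Eta wins 18–3.
Eta vs Kappa: Eta wins 17–4.
Eta–Sigma: Sigma 11–10.
Zeta vs Kappa: Kappa wins 14–7.
Zeta–Sigma: Sigma 11–10.
Kappa vs Sigma: Kappa is ranked higher on 6 ballots, Sigma on 15. Sigma wins 15–6.
Zeta loses to every other project — it is the Condorcet loser.

Zeta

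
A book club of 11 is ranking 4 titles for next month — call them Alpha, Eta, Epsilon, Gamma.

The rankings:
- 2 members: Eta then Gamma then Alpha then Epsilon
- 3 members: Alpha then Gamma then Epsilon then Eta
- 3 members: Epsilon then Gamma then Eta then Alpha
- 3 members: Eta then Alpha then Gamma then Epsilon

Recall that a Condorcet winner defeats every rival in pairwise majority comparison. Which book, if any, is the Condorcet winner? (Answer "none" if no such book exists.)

none

Check each pair by majority over 11 ballots:
Alpha–Eta: Eta 8–3.
Alpha vs Epsilon: Alpha, 8–3.
Alpha–Gamma: Alpha 6–5.
Eta vs Epsilon: Epsilon wins 6–5.
Eta vs Gamma: Gamma, 6–5.
Epsilon vs Gamma: Gamma wins 8–3.
No book is unbeaten: Alpha loses to Eta; Eta loses to Epsilon; Epsilon loses to Alpha; Gamma loses to Alpha. In particular Alpha beats Epsilon beats Eta beats Alpha is a majority cycle — no Condorcet winner exists.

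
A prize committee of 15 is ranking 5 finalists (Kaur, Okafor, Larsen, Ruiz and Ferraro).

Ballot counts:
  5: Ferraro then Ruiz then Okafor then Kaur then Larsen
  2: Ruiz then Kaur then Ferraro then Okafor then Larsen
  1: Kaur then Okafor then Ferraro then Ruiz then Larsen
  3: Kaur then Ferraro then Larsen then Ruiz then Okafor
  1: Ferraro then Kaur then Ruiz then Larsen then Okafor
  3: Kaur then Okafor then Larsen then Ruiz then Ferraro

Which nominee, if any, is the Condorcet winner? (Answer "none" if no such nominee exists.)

Kaur

Pairwise majorities:
Kaur vs Okafor: Kaur is ranked higher on 2+1+3+1+3 = 10 ballots, Okafor on 5. Kaur wins 10–5.
Kaur vs Larsen: 15 to 0, Kaur.
Kaur vs Ruiz: Kaur is ranked higher on 1+3+1+3 = 8 ballots, Ruiz on 7. Kaur wins 8–7.
Kaur vs Ferraro: 2+1+3+3 = 9 for Kaur, 6 for Ferraro — Kaur by 9–6.
Okafor vs Larsen: Okafor preferred on 5+2+1+3 = 11 ballots; Okafor wins 11–4.
Okafor vs Ruiz: 1+3 = 4 for Okafor, 11 for Ruiz — Ruiz by 11–4.
Okafor vs Ferraro: Okafor preferred on 1+3 = 4 ballots; Ferraro wins 11–4.
Larsen vs Ruiz: Larsen preferred on 3+3 = 6 ballots; Ruiz wins 9–6.
Larsen vs Ferraro: 3 to 12, Ferraro.
Ruiz vs Ferraro: Ruiz is ranked higher on 2+3 = 5 ballots, Ferraro on 10. Ferraro wins 10–5.
Kaur beats each of Okafor, Larsen, Ruiz, Ferraro — Kaur is the Condorcet winner.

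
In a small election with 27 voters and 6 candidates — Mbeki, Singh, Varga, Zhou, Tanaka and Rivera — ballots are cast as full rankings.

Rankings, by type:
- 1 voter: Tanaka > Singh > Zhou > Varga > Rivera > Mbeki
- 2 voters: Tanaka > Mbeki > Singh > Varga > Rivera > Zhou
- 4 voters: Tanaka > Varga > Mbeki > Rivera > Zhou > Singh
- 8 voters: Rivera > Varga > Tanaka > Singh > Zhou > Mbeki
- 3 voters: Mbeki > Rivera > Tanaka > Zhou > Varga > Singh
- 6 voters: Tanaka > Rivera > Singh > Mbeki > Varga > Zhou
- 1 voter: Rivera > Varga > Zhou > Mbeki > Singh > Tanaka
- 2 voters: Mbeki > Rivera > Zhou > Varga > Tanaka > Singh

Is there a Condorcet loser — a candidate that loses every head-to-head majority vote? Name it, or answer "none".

Head-to-head results (27 voters):
Mbeki vs Singh: 2+4+3+1+2 = 12 for Mbeki, 15 for Singh — Singh by 15–12.
Mbeki vs Varga: Mbeki preferred on 2+3+6+2 = 13 ballots; Varga wins 14–13.
Mbeki vs Zhou: 2+4+3+6+2 = 17 for Mbeki, 10 for Zhou — Mbeki by 17–10.
Mbeki vs Tanaka: 3+1+2 = 6 for Mbeki, 21 for Tanaka — Tanaka by 21–6.
Mbeki vs Rivera: Rivera wins 16–11.
Singh vs Varga: Varga, 18–9.
Singh vs Zhou: Singh wins 17–10.
Singh vs Tanaka: Singh is ranked higher on 1 ballot, Tanaka on 26. Tanaka wins 26–1.
Singh vs Rivera: Rivera, 24–3.
Varga vs Zhou: 2+4+8+6+1 = 21 for Varga, 6 for Zhou — Varga by 21–6.
Varga vs Tanaka: Tanaka, 16–11.
Varga vs Rivera: Rivera, 20–7.
Zhou vs Tanaka: 1+2 = 3 for Zhou, 24 for Tanaka — Tanaka by 24–3.
Zhou vs Rivera: 1 to 26, Rivera.
Tanaka vs Rivera: 13 to 14, Rivera.
Zhou loses to every other candidate — it is the Condorcet loser.

Zhou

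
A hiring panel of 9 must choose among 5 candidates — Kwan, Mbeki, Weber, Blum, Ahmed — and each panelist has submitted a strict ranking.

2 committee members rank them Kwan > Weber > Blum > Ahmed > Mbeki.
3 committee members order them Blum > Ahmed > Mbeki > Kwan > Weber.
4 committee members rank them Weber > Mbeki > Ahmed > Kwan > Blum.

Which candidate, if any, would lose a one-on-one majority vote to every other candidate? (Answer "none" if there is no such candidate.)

none

Pairwise majorities:
Kwan–Mbeki: Mbeki 7–2.
Kwan vs Weber: 2+3 = 5 for Kwan, 4 for Weber — Kwan by 5–4.
Kwan vs Blum: Kwan is ranked higher on 2+4 = 6 ballots, Blum on 3. Kwan wins 6–3.
Kwan vs Ahmed: Ahmed, 7–2.
Mbeki vs Weber: 3 for Mbeki, 6 for Weber — Weber by 6–3.
Mbeki vs Blum: 4 to 5, Blum.
Mbeki vs Ahmed: 4 for Mbeki, 5 for Ahmed — Ahmed by 5–4.
Weber vs Blum: Weber preferred on 2+4 = 6 ballots; Weber wins 6–3.
Weber vs Ahmed: Weber wins 6–3.
Blum vs Ahmed: Blum preferred on 2+3 = 5 ballots; Blum wins 5–4.
Each candidate has at least one pairwise win (Kwan beats Weber; Mbeki beats Kwan; Weber beats Mbeki; Blum beats Mbeki; Ahmed beats Kwan) — no Condorcet loser.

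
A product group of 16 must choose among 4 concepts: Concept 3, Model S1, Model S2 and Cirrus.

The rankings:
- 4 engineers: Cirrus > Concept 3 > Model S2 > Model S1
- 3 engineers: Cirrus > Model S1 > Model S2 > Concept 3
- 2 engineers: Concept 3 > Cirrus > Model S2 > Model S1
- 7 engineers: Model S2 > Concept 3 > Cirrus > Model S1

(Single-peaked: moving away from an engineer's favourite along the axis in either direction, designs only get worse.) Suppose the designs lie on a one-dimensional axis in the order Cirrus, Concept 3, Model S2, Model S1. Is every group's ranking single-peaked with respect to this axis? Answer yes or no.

no

Axis positions: Cirrus=1, Concept 3=2, Model S2=3, Model S1=4.
Group 1 (peak Cirrus at position 1): ranking walks positions 1-2-3-4, expanding outward from the peak — single-peaked.
Group 2: ranking walks positions 1-4-3-2; Model S1 is ranked above Concept 3 even though Concept 3 lies between Model S1 and the peak Cirrus on the axis — preferences dip and rise again. Not single-peaked.
Group 3 (peak Concept 3 at position 2): ranking walks positions 2-1-3-4, expanding outward from the peak — single-peaked.
Group 4 (peak Model S2 at position 3): ranking walks positions 3-2-1-4, expanding outward from the peak — single-peaked.
Group 2 violates single-peakedness, so the profile is not single-peaked on this axis.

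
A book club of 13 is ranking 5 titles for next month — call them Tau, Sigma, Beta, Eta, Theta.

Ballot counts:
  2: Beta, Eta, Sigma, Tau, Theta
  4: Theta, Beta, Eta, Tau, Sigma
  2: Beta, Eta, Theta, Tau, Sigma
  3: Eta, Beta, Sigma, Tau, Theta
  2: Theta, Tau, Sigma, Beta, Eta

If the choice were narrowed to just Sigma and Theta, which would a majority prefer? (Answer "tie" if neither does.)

Theta

Ballots ranking Sigma above Theta: 2 + 3 = 5.
Ballots ranking Theta above Sigma: 13 − 5 = 8.
Theta wins the head-to-head 8–5.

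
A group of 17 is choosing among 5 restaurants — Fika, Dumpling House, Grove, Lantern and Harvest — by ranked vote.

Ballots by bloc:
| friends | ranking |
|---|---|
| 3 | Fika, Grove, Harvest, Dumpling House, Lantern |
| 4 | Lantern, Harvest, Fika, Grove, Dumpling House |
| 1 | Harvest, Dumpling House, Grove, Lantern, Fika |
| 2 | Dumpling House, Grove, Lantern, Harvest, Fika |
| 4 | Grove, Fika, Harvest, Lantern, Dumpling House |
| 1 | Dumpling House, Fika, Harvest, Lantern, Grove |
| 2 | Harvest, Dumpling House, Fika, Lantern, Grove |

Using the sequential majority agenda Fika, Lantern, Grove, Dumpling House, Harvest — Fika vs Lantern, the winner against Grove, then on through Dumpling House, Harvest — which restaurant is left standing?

Harvest

Round 1: Fika vs Lantern — 10–7, Fika advances.
Round 2: Fika vs Grove — 10–7, Fika advances.
Round 3: Fika vs Dumpling House — 11–6, Fika advances.
Round 4: Fika vs Harvest — 8–9, Harvest advances.
Harvest survives the agenda.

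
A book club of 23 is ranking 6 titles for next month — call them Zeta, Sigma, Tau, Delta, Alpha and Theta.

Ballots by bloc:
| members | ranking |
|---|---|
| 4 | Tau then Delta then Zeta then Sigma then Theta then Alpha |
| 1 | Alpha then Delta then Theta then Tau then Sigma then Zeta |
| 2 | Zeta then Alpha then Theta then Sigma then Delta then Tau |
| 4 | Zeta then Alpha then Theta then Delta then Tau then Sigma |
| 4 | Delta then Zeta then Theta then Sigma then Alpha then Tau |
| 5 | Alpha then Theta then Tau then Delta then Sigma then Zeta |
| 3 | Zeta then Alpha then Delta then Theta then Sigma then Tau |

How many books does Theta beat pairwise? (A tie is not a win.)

Theta against each rival (23 members):
Theta–Zeta: Zeta 17–6.
Theta vs Sigma: Theta wins 19–4.
Theta vs Tau: 19 to 4, Theta.
Theta vs Delta: Theta is ranked higher on 2+4+5 = 11 ballots, Delta on 12. Delta wins 12–11.
Theta vs Alpha: 4+4 = 8 for Theta, 15 for Alpha — Alpha by 15–8.
Theta beats Sigma, Tau; loses to Zeta, Delta, Alpha — 2 pairwise wins.

2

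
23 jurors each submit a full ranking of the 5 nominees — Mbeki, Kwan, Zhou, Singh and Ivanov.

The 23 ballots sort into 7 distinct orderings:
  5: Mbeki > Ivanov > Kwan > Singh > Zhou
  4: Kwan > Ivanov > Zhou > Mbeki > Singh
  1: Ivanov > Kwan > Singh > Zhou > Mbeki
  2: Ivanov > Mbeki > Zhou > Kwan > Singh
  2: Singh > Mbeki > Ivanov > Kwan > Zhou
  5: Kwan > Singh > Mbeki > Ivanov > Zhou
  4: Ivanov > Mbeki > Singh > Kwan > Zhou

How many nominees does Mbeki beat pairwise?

Mbeki against each rival (23 jurors):
Mbeki vs Kwan: Mbeki preferred on 5+2+2+4 = 13 ballots; Mbeki wins 13–10.
Mbeki vs Zhou: Mbeki is ranked higher on 5+2+2+5+4 = 18 ballots, Zhou on 5. Mbeki wins 18–5.
Mbeki vs Singh: 5+4+2+4 = 15 for Mbeki, 8 for Singh — Mbeki by 15–8.
Mbeki vs Ivanov: Mbeki, 12–11.
Mbeki beats Kwan, Zhou, Singh, Ivanov — 4 pairwise wins.

4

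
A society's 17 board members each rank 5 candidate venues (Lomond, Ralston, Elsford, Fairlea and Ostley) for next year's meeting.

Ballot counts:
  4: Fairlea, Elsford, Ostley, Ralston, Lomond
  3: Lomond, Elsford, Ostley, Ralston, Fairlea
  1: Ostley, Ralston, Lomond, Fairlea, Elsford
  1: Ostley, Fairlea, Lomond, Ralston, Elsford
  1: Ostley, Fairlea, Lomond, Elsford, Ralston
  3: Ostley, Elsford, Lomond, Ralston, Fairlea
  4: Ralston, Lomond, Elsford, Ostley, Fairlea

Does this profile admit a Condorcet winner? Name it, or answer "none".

Check each pair by majority over 17 ballots:
Lomond vs Ralston: Ralston, 9–8.
Lomond vs Elsford: Lomond is ranked higher on 3+1+1+1+4 = 10 ballots, Elsford on 7. Lomond wins 10–7.
Lomond vs Fairlea: Lomond is ranked higher on 3+1+3+4 = 11 ballots, Fairlea on 6. Lomond wins 11–6.
Lomond–Ostley: Ostley 10–7.
Ralston vs Elsford: Ralston preferred on 1+1+4 = 6 ballots; Elsford wins 11–6.
Ralston–Fairlea: Ralston 11–6.
Ralston vs Ostley: Ostley wins 13–4.
Elsford vs Fairlea: Elsford wins 10–7.
Elsford vs Ostley: Elsford wins 11–6.
Fairlea vs Ostley: 4 for Fairlea, 13 for Ostley — Ostley by 13–4.
Every city loses at least once (Lomond loses to Ralston; Ralston loses to Elsford; Elsford loses to Lomond; Fairlea loses to Lomond; Ostley loses to Elsford). The majority relation contains the cycle Lomond → Elsford → Ralston → Lomond, so there is no Condorcet winner.

none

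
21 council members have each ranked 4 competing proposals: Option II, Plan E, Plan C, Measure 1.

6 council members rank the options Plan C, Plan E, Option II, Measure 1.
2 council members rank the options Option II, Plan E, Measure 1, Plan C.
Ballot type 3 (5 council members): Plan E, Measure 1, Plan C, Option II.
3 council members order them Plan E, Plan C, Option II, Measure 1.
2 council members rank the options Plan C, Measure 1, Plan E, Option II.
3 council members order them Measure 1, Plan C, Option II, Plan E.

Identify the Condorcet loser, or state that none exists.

Measure 1

Pairwise majorities:
Option II vs Plan E: Plan E, 16–5.
Option II vs Plan C: Plan C, 19–2.
Option II vs Measure 1: Option II preferred on 6+2+3 = 11 ballots; Option II wins 11–10.
Plan E–Plan C: Plan C 11–10.
Plan E–Measure 1: Plan E 16–5.
Plan C vs Measure 1: Plan C wins 11–10.
Measure 1 is beaten in every head-to-head and is the Condorcet loser.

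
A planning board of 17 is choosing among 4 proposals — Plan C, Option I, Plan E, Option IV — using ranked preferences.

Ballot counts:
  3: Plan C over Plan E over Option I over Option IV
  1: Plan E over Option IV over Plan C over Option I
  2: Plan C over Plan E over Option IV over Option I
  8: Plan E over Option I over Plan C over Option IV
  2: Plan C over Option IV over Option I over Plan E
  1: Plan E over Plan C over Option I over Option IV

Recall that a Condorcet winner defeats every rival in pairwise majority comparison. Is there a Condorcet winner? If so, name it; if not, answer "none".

Head-to-head results (17 council members):
Plan C vs Option I: 3+1+2+2+1 = 9 for Plan C, 8 for Option I — Plan C by 9–8.
Plan C vs Plan E: Plan C is ranked higher on 3+2+2 = 7 ballots, Plan E on 10. Plan E wins 10–7.
Plan C vs Option IV: Plan C is ranked higher on 3+2+8+2+1 = 16 ballots, Option IV on 1. Plan C wins 16–1.
Option I vs Plan E: 2 to 15, Plan E.
Option I vs Option IV: 3+8+1 = 12 for Option I, 5 for Option IV — Option I by 12–5.
Plan E vs Option IV: 3+1+2+8+1 = 15 for Plan E, 2 for Option IV — Plan E by 15–2.
Plan E defeats every rival head-to-head and is the Condorcet winner.

Plan E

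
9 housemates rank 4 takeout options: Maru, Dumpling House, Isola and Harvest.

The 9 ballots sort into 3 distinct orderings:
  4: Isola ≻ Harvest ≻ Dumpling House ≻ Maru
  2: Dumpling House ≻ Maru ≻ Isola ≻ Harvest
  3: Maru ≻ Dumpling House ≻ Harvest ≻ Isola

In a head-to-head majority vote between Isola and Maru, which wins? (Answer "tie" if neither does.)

Ballots ranking Isola above Maru: 4.
Ballots ranking Maru above Isola: 9 − 4 = 5.
Maru wins the head-to-head 5–4.

Maru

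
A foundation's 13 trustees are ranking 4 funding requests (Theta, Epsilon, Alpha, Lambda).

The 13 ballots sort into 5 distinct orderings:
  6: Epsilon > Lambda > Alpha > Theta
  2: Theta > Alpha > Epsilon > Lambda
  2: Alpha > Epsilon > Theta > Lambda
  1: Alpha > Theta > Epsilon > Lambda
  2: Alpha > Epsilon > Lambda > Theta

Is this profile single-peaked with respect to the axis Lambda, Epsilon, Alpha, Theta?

Axis positions: Lambda=1, Epsilon=2, Alpha=3, Theta=4.
Group 1 (peak Epsilon at position 2): ranking walks positions 2-1-3-4, expanding outward from the peak — single-peaked.
Group 2 (peak Theta at position 4): ranking walks positions 4-3-2-1, expanding outward from the peak — single-peaked.
Group 3 (peak Alpha at position 3): ranking walks positions 3-2-4-1, expanding outward from the peak — single-peaked.
Group 4 (peak Alpha at position 3): ranking walks positions 3-4-2-1, expanding outward from the peak — single-peaked.
Group 5 (peak Alpha at position 3): ranking walks positions 3-2-1-4, expanding outward from the peak — single-peaked.
Every ranking is single-peaked on this axis.

yes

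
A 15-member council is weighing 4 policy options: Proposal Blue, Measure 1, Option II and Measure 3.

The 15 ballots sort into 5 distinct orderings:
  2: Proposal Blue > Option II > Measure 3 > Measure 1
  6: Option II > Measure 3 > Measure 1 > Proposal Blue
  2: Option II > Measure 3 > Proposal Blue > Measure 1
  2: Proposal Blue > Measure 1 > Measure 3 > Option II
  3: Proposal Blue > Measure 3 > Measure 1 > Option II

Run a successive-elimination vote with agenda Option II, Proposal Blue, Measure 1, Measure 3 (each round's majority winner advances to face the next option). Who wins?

Option II

Round 1: Option II vs Proposal Blue — 8–7, Option II advances.
Round 2: Option II vs Measure 1 — 10–5, Option II advances.
Round 3: Option II vs Measure 3 — 10–5, Option II advances.
Option II survives the agenda.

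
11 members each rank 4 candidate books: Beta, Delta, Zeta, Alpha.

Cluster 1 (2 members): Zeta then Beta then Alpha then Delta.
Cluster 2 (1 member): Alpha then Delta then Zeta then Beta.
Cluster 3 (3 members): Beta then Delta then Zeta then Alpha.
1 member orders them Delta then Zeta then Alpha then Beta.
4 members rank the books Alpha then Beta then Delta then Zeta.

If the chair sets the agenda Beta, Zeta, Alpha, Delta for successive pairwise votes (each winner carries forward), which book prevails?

Alpha

Round 1: Beta vs Zeta — 7–4, Beta advances.
Round 2: Beta vs Alpha — 5–6, Alpha advances.
Round 3: Alpha vs Delta — 7–4, Alpha advances.
The agenda winner is Alpha.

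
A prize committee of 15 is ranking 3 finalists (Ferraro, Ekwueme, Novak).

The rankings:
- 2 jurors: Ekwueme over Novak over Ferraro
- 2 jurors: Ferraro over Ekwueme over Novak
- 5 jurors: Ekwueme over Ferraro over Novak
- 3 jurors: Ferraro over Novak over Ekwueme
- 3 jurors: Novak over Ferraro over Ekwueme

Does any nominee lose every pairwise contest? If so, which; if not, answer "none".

Novak

Head-to-head results (15 jurors):
Ferraro vs Ekwueme: 2+3+3 = 8 for Ferraro, 7 for Ekwueme — Ferraro by 8–7.
Ferraro vs Novak: Ferraro is ranked higher on 2+5+3 = 10 ballots, Novak on 5. Ferraro wins 10–5.
Ekwueme vs Novak: Ekwueme wins 9–6.
Novak is beaten in every head-to-head and is the Condorcet loser.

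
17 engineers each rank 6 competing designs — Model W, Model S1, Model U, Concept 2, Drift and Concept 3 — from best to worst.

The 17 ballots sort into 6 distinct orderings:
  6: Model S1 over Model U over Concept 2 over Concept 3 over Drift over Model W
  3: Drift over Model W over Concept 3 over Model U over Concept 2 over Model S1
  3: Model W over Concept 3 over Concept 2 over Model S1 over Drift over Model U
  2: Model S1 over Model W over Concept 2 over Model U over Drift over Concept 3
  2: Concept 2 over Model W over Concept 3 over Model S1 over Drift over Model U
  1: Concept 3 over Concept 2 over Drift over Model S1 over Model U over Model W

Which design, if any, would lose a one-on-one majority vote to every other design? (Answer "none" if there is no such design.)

none

Head-to-head results (17 engineers):
Model W vs Model S1: 8 to 9, Model S1.
Model W vs Model U: Model W preferred on 3+3+2+2 = 10 ballots; Model W wins 10–7.
Model W vs Concept 2: Concept 2, 9–8.
Model W vs Drift: Model W preferred on 3+2+2 = 7 ballots; Drift wins 10–7.
Model W vs Concept 3: Model W preferred on 3+3+2+2 = 10 ballots; Model W wins 10–7.
Model S1 vs Model U: Model S1 preferred on 6+3+2+2+1 = 14 ballots; Model S1 wins 14–3.
Model S1 vs Concept 2: Concept 2, 9–8.
Model S1 vs Drift: 6+3+2+2 = 13 for Model S1, 4 for Drift — Model S1 by 13–4.
Model S1 vs Concept 3: Concept 3, 9–8.
Model U vs Concept 2: 9 to 8, Model U.
Model U vs Drift: Model U is ranked higher on 6+2 = 8 ballots, Drift on 9. Drift wins 9–8.
Model U vs Concept 3: Model U is ranked higher on 6+2 = 8 ballots, Concept 3 on 9. Concept 3 wins 9–8.
Concept 2 vs Drift: Concept 2, 14–3.
Concept 2 vs Concept 3: Concept 2 wins 10–7.
Drift vs Concept 3: Concept 3, 12–5.
Every design wins at least one matchup (Model W beats Model U; Model S1 beats Model W; Model U beats Concept 2; Concept 2 beats Model W; Drift beats Model W; Concept 3 beats Model S1), so there is no Condorcet loser.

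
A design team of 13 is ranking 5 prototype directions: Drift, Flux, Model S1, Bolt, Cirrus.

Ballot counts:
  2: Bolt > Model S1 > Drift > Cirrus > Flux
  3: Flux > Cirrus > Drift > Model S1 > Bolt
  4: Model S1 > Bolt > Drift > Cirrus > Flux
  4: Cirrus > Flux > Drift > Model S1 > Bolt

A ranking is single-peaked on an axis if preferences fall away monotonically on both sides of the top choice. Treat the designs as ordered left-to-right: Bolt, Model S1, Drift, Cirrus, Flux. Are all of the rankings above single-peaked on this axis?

yes

Axis positions: Bolt=1, Model S1=2, Drift=3, Cirrus=4, Flux=5.
Cluster 1 (peak Bolt at position 1): ranking walks positions 1-2-3-4-5, expanding outward from the peak — single-peaked.
Cluster 2 (peak Flux at position 5): ranking walks positions 5-4-3-2-1, expanding outward from the peak — single-peaked.
Cluster 3 (peak Model S1 at position 2): ranking walks positions 2-1-3-4-5, expanding outward from the peak — single-peaked.
Cluster 4 (peak Cirrus at position 4): ranking walks positions 4-5-3-2-1, expanding outward from the peak — single-peaked.
Every ranking is single-peaked on this axis.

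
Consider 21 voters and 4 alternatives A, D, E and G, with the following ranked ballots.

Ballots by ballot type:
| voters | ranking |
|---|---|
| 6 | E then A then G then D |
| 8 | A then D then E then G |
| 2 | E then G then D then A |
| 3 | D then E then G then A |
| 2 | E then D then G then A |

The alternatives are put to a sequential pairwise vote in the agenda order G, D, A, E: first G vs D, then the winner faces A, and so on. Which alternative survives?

Round 1: G vs D — 8–13, D advances.
Round 2: D vs A — 7–14, A advances.
Round 3: A vs E — 8–13, E advances.
The agenda winner is E.

E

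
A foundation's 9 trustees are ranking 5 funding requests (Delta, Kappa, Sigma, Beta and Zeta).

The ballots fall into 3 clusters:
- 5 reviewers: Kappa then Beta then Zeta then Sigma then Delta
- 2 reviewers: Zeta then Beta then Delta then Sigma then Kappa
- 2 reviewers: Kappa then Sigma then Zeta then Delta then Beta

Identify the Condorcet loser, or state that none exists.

Delta

Head-to-head results (9 reviewers):
Delta–Kappa: Kappa 7–2.
Delta vs Sigma: Delta is ranked higher on 2 ballots, Sigma on 7. Sigma wins 7–2.
Delta vs Beta: Beta wins 7–2.
Delta vs Zeta: Delta preferred on 0 ballots; Zeta wins 9–0.
Kappa vs Sigma: Kappa, 7–2.
Kappa vs Beta: Kappa wins 7–2.
Kappa vs Zeta: Kappa wins 7–2.
Sigma vs Beta: 2 for Sigma, 7 for Beta — Beta by 7–2.
Sigma vs Zeta: Zeta, 7–2.
Beta–Zeta: Beta 5–4.
Delta loses to every other project — it is the Condorcet loser.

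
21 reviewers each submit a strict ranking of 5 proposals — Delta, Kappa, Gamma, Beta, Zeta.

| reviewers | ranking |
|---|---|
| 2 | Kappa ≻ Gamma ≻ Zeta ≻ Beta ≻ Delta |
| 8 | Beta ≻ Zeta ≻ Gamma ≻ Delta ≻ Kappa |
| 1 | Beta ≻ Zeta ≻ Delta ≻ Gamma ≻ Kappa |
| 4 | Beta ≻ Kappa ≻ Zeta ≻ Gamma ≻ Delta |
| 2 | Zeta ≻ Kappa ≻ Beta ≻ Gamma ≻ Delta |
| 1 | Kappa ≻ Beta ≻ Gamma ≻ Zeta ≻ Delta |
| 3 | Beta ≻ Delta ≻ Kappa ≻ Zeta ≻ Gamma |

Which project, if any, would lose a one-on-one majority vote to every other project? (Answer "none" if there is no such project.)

Pairwise majorities:
Delta–Kappa: Delta 12–9.
Delta vs Gamma: 1+3 = 4 for Delta, 17 for Gamma — Gamma by 17–4.
Delta vs Beta: Delta preferred on 0 ballots; Beta wins 21–0.
Delta vs Zeta: Zeta, 18–3.
Kappa vs Gamma: Kappa, 12–9.
Kappa–Beta: Beta 16–5.
Kappa vs Zeta: Zeta, 11–10.
Gamma vs Beta: 2 for Gamma, 19 for Beta — Beta by 19–2.
Gamma vs Zeta: Zeta, 18–3.
Beta vs Zeta: Beta preferred on 8+1+4+1+3 = 17 ballots; Beta wins 17–4.
Every project wins at least one matchup (Delta beats Kappa; Kappa beats Gamma; Gamma beats Delta; Beta beats Delta; Zeta beats Delta), so there is no Condorcet loser.

none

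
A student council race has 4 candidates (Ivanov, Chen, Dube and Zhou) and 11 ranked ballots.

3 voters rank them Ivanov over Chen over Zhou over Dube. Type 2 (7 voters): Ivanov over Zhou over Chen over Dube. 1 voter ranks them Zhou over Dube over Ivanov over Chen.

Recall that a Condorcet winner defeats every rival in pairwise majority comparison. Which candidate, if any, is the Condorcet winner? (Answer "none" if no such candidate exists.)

Check each pair by majority over 11 ballots:
Ivanov vs Chen: 11 to 0, Ivanov.
Ivanov vs Dube: Ivanov is ranked higher on 3+7 = 10 ballots, Dube on 1. Ivanov wins 10–1.
Ivanov vs Zhou: Ivanov is ranked higher on 3+7 = 10 ballots, Zhou on 1. Ivanov wins 10–1.
Chen vs Dube: 10 to 1, Chen.
Chen vs Zhou: Chen preferred on 3 ballots; Zhou wins 8–3.
Dube vs Zhou: 0 for Dube, 11 for Zhou — Zhou by 11–0.
Ivanov wins every pairwise contest, so Ivanov is the Condorcet winner.

Ivanov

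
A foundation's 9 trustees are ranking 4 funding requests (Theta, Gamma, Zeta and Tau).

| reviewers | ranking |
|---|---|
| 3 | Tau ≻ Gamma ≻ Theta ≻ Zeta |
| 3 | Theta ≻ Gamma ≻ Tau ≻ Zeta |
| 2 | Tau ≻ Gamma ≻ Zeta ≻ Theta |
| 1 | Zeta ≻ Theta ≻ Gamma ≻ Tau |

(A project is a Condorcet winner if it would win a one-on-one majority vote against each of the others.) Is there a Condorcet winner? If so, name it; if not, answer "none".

Tau

Check each pair by majority over 9 ballots:
Theta vs Gamma: 4 to 5, Gamma.
Theta–Zeta: Theta 6–3.
Theta vs Tau: 4 to 5, Tau.
Gamma vs Zeta: Gamma preferred on 3+3+2 = 8 ballots; Gamma wins 8–1.
Gamma–Tau: Tau 5–4.
Zeta vs Tau: Zeta is ranked higher on 1 ballot, Tau on 8. Tau wins 8–1.
Tau beats each of Theta, Gamma, Zeta — Tau is the Condorcet winner.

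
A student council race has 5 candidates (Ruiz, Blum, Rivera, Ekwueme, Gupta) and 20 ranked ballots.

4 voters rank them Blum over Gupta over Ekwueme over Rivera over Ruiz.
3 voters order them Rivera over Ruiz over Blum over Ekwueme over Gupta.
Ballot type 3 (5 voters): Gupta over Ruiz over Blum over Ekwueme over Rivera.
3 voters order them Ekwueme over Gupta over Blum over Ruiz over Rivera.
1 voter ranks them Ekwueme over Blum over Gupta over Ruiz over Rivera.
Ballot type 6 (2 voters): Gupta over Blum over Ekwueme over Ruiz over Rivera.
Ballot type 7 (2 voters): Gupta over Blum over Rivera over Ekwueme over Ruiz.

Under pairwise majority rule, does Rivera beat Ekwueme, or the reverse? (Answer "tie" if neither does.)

Ballots ranking Rivera above Ekwueme: 3 + 2 = 5.
Ballots ranking Ekwueme above Rivera: 20 − 5 = 15.
Ekwueme wins the head-to-head 15–5.

Ekwueme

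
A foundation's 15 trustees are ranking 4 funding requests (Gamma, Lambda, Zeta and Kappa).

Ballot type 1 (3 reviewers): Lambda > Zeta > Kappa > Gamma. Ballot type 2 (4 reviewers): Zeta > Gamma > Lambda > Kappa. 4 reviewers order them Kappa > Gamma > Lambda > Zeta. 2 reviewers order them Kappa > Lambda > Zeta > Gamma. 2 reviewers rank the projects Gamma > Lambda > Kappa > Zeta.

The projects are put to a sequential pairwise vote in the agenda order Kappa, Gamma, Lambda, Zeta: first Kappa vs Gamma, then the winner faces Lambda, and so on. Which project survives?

Round 1: Kappa vs Gamma — 9–6, Kappa advances.
Round 2: Kappa vs Lambda — 6–9, Lambda advances.
Round 3: Lambda vs Zeta — 11–4, Lambda advances.
The agenda winner is Lambda.

Lambda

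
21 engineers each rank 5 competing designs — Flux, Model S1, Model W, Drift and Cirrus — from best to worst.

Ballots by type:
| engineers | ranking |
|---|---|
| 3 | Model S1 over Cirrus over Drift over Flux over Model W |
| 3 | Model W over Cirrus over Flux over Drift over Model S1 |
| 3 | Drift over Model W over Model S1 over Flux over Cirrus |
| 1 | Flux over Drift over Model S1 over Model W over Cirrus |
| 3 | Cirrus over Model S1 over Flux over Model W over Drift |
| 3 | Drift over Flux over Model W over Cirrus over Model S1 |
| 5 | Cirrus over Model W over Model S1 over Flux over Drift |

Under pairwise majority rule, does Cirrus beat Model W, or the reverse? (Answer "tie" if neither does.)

Cirrus

Ballots ranking Cirrus above Model W: 3 + 3 + 5 = 11.
Ballots ranking Model W above Cirrus: 21 − 11 = 10.
Cirrus wins the head-to-head 11–10.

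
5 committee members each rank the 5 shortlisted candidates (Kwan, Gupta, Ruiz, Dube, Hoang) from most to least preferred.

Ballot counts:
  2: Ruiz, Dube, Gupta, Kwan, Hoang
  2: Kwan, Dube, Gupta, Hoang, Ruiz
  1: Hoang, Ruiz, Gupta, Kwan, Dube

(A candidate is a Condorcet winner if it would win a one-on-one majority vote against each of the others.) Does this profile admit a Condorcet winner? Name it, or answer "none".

none

Check each pair by majority over 5 ballots:
Kwan vs Gupta: Gupta, 3–2.
Kwan–Ruiz: Ruiz 3–2.
Kwan vs Dube: Kwan, 3–2.
Kwan–Hoang: Kwan 4–1.
Gupta–Ruiz: Ruiz 3–2.
Gupta vs Dube: Dube, 4–1.
Gupta vs Hoang: Gupta wins 4–1.
Ruiz vs Dube: Ruiz wins 3–2.
Ruiz–Hoang: Hoang 3–2.
Dube–Hoang: Dube 4–1.
Every candidate loses at least once (Kwan loses to Gupta; Gupta loses to Ruiz; Ruiz loses to Hoang; Dube loses to Kwan; Hoang loses to Kwan). The majority relation contains the cycle Kwan → Dube → Gupta → Kwan, so there is no Condorcet winner.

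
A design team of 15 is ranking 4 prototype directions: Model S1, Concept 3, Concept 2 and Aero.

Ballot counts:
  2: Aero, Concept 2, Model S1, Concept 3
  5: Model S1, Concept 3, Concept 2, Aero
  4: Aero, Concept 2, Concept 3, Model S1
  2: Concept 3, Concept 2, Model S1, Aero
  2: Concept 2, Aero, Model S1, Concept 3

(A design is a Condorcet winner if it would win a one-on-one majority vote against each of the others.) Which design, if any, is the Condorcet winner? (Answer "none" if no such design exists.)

Head-to-head results (15 engineers):
Model S1 vs Concept 3: 2+5+2 = 9 for Model S1, 6 for Concept 3 — Model S1 by 9–6.
Model S1 vs Concept 2: 5 for Model S1, 10 for Concept 2 — Concept 2 by 10–5.
Model S1 vs Aero: Model S1 is ranked higher on 5+2 = 7 ballots, Aero on 8. Aero wins 8–7.
Concept 3 vs Concept 2: Concept 3 preferred on 5+2 = 7 ballots; Concept 2 wins 8–7.
Concept 3 vs Aero: Concept 3 is ranked higher on 5+2 = 7 ballots, Aero on 8. Aero wins 8–7.
Concept 2 vs Aero: 5+2+2 = 9 for Concept 2, 6 for Aero — Concept 2 by 9–6.
Concept 2 defeats every rival head-to-head and is the Condorcet winner.

Concept 2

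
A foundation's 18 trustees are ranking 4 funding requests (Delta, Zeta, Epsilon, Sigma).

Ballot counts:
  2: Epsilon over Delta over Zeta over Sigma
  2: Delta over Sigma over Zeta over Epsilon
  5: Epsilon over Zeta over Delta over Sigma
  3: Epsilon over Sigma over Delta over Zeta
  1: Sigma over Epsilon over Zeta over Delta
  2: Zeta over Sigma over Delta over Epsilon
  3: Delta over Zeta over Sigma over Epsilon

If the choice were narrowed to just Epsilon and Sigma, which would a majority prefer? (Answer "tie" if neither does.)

Epsilon

Ballots ranking Epsilon above Sigma: 2 + 5 + 3 = 10.
Ballots ranking Sigma above Epsilon: 18 − 10 = 8.
Epsilon wins the head-to-head 10–8.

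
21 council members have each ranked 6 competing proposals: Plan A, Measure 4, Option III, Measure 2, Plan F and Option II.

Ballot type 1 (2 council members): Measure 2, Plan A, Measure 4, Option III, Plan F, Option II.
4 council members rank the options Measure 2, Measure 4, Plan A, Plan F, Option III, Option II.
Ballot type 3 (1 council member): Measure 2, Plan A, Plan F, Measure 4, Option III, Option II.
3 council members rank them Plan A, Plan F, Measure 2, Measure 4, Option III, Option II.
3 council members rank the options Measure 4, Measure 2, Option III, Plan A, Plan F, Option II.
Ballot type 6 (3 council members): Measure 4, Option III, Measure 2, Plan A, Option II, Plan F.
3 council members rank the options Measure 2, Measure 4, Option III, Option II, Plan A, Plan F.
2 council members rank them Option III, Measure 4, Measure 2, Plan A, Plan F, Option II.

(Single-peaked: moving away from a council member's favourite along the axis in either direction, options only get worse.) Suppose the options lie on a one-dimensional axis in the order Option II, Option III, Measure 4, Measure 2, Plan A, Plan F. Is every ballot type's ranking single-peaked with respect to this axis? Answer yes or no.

yes

Axis positions: Option II=1, Option III=2, Measure 4=3, Measure 2=4, Plan A=5, Plan F=6.
Ballot type 1 (peak Measure 2 at position 4): ranking walks positions 4-5-3-2-6-1, expanding outward from the peak — single-peaked.
Ballot type 2 (peak Measure 2 at position 4): ranking walks positions 4-3-5-6-2-1, expanding outward from the peak — single-peaked.
Ballot type 3 (peak Measure 2 at position 4): ranking walks positions 4-5-6-3-2-1, expanding outward from the peak — single-peaked.
Ballot type 4 (peak Plan A at position 5): ranking walks positions 5-6-4-3-2-1, expanding outward from the peak — single-peaked.
Ballot type 5 (peak Measure 4 at position 3): ranking walks positions 3-4-2-5-6-1, expanding outward from the peak — single-peaked.
Ballot type 6 (peak Measure 4 at position 3): ranking walks positions 3-2-4-5-1-6, expanding outward from the peak — single-peaked.
Ballot type 7 (peak Measure 2 at position 4): ranking walks positions 4-3-2-1-5-6, expanding outward from the peak — single-peaked.
Ballot type 8 (peak Option III at position 2): ranking walks positions 2-3-4-5-6-1, expanding outward from the peak — single-peaked.
Every ranking is single-peaked on this axis.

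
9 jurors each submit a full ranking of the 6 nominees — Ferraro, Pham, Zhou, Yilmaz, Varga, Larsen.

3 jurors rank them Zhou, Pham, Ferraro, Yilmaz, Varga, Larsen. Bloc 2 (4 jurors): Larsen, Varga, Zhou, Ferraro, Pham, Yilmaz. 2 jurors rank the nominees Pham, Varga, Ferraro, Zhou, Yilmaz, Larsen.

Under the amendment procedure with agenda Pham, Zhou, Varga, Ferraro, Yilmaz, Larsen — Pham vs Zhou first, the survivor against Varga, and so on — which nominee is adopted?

Varga

Round 1: Pham vs Zhou — 2–7, Zhou advances.
Round 2: Zhou vs Varga — 3–6, Varga advances.
Round 3: Varga vs Ferraro — 6–3, Varga advances.
Round 4: Varga vs Yilmaz — 6–3, Varga advances.
Round 5: Varga vs Larsen — 5–4, Varga advances.
Varga survives the agenda.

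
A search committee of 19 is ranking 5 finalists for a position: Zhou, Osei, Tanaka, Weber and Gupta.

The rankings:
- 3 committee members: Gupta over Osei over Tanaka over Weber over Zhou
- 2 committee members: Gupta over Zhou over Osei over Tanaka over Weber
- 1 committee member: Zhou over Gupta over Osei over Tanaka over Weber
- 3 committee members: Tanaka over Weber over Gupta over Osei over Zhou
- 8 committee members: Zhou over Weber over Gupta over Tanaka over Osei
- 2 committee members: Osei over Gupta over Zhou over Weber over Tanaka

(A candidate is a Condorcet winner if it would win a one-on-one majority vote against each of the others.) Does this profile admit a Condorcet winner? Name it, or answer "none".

none

Head-to-head results (19 committee members):
Zhou vs Osei: Zhou preferred on 2+1+8 = 11 ballots; Zhou wins 11–8.
Zhou vs Tanaka: Zhou is ranked higher on 2+1+8+2 = 13 ballots, Tanaka on 6. Zhou wins 13–6.
Zhou vs Weber: 13 to 6, Zhou.
Zhou vs Gupta: Zhou preferred on 1+8 = 9 ballots; Gupta wins 10–9.
Osei vs Tanaka: Osei preferred on 3+2+1+2 = 8 ballots; Tanaka wins 11–8.
Osei vs Weber: 3+2+1+2 = 8 for Osei, 11 for Weber — Weber by 11–8.
Osei vs Gupta: 2 to 17, Gupta.
Tanaka vs Weber: 3+2+1+3 = 9 for Tanaka, 10 for Weber — Weber by 10–9.
Tanaka vs Gupta: 3 for Tanaka, 16 for Gupta — Gupta by 16–3.
Weber vs Gupta: 11 to 8, Weber.
Every candidate loses at least once (Zhou loses to Gupta; Osei loses to Zhou; Tanaka loses to Zhou; Weber loses to Zhou; Gupta loses to Weber). The majority relation contains the cycle Zhou → Weber → Gupta → Zhou, so there is no Condorcet winner.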